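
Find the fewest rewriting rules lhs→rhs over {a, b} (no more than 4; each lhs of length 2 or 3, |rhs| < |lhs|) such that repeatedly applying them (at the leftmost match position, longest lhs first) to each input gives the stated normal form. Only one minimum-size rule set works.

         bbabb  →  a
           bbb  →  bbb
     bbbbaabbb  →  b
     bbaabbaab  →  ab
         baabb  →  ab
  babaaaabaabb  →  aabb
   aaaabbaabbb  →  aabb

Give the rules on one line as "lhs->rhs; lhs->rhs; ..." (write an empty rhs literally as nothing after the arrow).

aaa->a; aba->a; ba->b; bab->a

  | bbabb => bab => a
  | bbb
  | bbbbaabbb => bbbbabbb => bbbabb => bbab => ba => b
  | bbaabbaab => bbabbaab => babaab => aaab => ab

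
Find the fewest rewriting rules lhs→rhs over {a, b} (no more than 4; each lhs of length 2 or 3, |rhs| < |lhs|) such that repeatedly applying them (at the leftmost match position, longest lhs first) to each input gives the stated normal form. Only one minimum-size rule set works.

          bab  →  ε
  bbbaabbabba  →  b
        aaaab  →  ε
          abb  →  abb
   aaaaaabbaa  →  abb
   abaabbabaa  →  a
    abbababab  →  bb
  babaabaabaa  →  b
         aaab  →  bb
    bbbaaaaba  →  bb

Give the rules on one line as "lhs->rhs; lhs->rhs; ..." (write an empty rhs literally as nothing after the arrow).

  | bab => ε
  | bbbaabbabba => bbabbabba => bbabba => bba => b
  | aaaab => bab => ε
  | abb

aaa->b; aba->bb; ba->; bab->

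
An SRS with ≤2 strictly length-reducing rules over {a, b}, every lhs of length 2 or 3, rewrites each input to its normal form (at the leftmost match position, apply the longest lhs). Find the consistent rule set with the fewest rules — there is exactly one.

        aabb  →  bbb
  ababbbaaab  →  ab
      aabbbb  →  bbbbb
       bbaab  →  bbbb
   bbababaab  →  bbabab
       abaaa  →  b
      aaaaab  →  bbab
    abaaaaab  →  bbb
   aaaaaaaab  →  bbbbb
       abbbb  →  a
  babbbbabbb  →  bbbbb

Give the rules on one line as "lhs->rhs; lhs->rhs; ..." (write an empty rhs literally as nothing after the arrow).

  | aabb => bbb
  | ababbbaaab => ababaaab => ababbab => abaab => abbb => ab
  | aabbbb => bbbbb
  | bbaab => bbbb

aa->b; abb->a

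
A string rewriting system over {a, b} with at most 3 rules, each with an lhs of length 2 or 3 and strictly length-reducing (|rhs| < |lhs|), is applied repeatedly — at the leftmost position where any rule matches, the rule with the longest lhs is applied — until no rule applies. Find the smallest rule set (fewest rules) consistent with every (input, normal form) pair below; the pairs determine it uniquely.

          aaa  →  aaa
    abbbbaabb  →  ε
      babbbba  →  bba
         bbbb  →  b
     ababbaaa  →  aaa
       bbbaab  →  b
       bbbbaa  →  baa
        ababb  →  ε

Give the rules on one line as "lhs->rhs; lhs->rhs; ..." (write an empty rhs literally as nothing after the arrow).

ab->b; bbb->

  | aaa
  | abbbbaabb => bbbbaabb => baabb => babb => bbb => ε
  | babbbba => bbbbba => bba
  | bbbb => b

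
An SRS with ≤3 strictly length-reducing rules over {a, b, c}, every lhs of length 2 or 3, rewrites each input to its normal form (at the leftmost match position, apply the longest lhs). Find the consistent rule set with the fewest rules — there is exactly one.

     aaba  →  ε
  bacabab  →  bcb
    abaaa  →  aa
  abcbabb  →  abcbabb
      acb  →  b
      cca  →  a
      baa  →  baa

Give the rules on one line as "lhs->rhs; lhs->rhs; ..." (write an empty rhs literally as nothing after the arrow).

aba->c; ac->; ca->a

  | aaba => ac => ε
  | bacabab => babab => bcb
  | abaaa => caa => aa
  | abcbabb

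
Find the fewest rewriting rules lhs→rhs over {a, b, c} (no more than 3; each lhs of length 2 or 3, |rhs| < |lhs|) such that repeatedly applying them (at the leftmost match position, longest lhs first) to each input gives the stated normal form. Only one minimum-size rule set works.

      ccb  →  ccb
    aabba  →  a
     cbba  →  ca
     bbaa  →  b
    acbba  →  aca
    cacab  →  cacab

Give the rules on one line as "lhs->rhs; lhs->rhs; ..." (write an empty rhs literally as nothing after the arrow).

  | ccb
  | aabba => bbba => bba => ba => a
  | cbba => cba => ca
  | bbaa => baa => aa => b

aa->b; ba->a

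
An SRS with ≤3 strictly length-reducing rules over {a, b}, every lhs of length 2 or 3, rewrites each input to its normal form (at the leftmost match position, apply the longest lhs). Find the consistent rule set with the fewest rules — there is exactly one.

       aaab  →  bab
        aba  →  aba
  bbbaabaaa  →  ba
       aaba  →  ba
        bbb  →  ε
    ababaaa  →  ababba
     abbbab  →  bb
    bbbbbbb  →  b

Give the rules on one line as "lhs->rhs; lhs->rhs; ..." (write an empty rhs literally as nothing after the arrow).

  | aaab => bab
  | aba
  | bbbaabaaa => aaaabaaa => baabaaa => bbaaa => bbba => aaa => ba
  | aaba => ba

aa->; aaa->ba; bbb->aa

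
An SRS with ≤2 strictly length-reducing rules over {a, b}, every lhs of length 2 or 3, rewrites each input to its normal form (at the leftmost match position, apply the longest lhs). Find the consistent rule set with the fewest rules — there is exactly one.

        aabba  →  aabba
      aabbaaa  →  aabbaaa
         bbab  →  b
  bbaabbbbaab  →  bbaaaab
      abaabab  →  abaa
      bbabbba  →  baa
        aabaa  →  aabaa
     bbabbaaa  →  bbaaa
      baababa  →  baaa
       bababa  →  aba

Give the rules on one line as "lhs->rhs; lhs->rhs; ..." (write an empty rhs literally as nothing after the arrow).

  | aabba
  | aabbaaa
  | bbab => b
  | bbaabbbbaab => bbaababaab => bbaaaab

bab->; bbb->ba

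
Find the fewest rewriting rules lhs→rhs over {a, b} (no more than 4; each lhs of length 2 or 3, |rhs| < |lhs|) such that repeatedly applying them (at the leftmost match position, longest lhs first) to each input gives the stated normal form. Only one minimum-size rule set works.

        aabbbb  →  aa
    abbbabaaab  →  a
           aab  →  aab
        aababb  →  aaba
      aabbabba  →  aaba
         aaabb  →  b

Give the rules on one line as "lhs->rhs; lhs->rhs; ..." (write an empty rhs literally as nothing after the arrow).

aaa->b; bab->ba; bb->; bba->b

  | aabbbb => aabb => aa
  | abbbabaaab => ababaaab => abaaaab => abbab => abb => a
  | aab
  | aababb => aabab => aaba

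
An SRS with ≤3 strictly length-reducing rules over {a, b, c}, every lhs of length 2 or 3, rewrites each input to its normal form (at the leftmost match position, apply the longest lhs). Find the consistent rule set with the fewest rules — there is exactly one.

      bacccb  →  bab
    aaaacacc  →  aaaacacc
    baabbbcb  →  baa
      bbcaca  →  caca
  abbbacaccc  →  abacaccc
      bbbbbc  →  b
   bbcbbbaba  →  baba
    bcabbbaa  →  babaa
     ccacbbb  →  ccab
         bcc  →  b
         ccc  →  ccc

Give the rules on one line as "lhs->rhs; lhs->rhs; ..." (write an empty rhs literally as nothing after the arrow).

bb->; bc->b; cb->b

  | bacccb => baccb => bacb => bab
  | aaaacacc
  | baabbbcb => baabcb => baabb => baa
  | bbcaca => caca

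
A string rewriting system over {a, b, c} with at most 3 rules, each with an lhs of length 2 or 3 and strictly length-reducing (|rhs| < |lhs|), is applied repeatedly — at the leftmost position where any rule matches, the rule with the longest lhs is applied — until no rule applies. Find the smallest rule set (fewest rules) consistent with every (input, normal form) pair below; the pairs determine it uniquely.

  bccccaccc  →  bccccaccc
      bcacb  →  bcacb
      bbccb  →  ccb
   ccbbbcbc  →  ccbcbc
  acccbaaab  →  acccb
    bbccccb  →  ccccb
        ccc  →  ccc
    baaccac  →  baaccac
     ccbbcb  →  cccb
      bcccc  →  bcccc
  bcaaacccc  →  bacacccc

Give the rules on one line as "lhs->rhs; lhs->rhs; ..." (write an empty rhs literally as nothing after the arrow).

  | bccccaccc
  | bcacb
  | bbccb => ccb
  | ccbbbcbc => ccbcbc

aaa->b; bb->; caa->ac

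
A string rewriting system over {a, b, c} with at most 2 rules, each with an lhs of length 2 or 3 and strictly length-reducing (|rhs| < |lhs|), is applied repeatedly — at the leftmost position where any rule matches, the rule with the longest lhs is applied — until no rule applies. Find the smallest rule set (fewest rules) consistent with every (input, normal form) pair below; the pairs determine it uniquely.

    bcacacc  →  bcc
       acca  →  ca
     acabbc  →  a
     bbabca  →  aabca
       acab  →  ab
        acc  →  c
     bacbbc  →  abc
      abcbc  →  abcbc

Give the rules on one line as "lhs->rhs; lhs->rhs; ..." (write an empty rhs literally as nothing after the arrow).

  | bcacacc => bcacc => bcc
  | acca => ca
  | acabbc => abbc => aac => a
  | bbabca => aabca

ac->; bb->a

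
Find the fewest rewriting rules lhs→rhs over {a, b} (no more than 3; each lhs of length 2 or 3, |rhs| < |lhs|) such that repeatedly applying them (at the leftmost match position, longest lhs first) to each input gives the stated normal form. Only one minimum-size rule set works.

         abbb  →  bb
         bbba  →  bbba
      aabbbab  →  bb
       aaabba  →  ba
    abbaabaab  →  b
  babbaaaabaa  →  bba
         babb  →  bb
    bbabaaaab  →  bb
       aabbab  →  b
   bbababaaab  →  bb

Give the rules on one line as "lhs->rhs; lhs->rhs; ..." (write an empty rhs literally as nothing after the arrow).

aa->a; ab->

  | abbb => bb
  | bbba
  | aabbbab => abbbab => bbab => bb
  | aaabba => aabba => abba => ba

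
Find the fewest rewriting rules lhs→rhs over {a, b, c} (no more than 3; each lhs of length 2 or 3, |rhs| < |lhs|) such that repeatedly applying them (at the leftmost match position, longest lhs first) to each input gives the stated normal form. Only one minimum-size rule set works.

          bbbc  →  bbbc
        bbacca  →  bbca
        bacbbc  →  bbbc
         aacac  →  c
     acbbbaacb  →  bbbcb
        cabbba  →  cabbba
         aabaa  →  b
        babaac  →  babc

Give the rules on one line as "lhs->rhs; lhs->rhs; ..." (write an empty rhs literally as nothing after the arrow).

aa->; ac->

  | bbbc
  | bbacca => bbca
  | bacbbc => bbbc
  | aacac => cac => c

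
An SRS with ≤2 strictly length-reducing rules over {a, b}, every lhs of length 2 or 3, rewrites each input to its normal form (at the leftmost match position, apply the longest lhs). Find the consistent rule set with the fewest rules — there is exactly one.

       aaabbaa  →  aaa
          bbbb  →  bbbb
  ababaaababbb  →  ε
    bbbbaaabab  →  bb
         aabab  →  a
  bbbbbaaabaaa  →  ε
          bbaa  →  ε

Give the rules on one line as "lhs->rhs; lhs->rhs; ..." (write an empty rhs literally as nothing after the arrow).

  | aaabbaa => aabaa => aaa
  | bbbb
  | ababaaababbb => abaaababbb => aaababbb => aaabbb => aabb => ab => ε
  | bbbbaaabab => bbbaabab => bbabab => bbab => bb

ab->; ba->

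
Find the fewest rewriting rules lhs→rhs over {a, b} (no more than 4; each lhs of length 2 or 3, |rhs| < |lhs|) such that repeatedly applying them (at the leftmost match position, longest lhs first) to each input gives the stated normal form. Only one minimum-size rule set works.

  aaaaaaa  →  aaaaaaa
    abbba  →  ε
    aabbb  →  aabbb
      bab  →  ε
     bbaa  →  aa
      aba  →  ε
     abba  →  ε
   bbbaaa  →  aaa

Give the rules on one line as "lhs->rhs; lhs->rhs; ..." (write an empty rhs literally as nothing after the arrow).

aba->; ba->a; bab->

  | aaaaaaa
  | abbba => abba => aba => ε
  | aabbb
  | bab => ε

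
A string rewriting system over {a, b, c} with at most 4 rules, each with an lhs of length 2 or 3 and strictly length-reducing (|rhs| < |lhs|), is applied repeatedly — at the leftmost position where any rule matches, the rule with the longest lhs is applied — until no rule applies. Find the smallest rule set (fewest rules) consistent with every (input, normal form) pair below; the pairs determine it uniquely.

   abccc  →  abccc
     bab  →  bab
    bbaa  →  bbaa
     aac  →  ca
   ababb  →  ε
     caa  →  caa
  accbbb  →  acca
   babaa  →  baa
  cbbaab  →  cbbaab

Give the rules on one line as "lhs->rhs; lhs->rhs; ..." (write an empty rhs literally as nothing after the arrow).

  | abccc
  | bab
  | bbaa
  | aac => ca

aac->ca; aba->a; abb->; bbb->a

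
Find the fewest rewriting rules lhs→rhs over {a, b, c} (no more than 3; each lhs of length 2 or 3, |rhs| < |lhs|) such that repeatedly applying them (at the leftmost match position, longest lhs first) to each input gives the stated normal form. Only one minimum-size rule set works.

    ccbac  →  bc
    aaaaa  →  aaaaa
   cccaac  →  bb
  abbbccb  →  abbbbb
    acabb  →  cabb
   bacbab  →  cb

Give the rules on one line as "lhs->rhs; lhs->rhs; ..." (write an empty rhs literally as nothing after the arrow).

  | ccbac => bbac => bc
  | aaaaa
  | cccaac => bcaac => bcac => bcc => bb
  | abbbccb => abbbbb

ac->c; ba->; cc->b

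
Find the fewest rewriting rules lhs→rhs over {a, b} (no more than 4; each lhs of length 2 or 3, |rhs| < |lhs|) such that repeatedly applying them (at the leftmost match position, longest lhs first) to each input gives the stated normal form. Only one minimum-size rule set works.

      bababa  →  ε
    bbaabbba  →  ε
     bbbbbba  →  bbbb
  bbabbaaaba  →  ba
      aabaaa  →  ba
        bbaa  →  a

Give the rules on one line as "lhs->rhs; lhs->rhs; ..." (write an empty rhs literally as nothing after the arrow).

aa->; ab->a; bba->

  | bababa => baaba => bba => ε
  | bbaabbba => abbba => abba => aba => aa => ε
  | bbbbbba => bbbb
  | bbabbaaaba => bbaaaba => aaba => ba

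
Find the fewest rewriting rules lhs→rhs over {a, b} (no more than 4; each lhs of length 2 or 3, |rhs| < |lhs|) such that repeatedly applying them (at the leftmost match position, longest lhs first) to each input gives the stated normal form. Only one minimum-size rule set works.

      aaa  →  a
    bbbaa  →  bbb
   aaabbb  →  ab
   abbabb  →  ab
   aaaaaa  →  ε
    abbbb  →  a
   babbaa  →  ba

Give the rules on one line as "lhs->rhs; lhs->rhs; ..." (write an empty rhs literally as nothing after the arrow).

aa->; aab->a; abb->a

  | aaa => a
  | bbbaa => bbb
  | aaabbb => abbb => ab
  | abbabb => aabb => ab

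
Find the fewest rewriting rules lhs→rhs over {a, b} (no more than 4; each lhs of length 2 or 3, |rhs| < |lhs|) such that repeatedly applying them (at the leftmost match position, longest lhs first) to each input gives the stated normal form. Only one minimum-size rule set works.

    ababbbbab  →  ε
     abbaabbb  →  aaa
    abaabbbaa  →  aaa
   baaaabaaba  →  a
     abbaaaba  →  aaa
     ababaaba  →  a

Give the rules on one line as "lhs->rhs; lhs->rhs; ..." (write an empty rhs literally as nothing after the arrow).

  | ababbbbab => bbbbab => bab => bb => ε
  | abbaabbb => aaabbb => aaa
  | abaabbbaa => abbbaa => aaa
  | baaaabaaba => baaabaaba => baabaaba => babaaba => bbaaba => aaba => a

aba->; ba->b; bb->; bbb->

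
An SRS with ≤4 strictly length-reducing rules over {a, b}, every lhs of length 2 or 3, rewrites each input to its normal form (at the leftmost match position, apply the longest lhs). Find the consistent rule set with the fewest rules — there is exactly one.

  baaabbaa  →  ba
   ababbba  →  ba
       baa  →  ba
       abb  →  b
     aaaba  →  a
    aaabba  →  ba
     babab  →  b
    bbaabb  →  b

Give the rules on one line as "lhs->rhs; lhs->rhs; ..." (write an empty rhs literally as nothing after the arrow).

  | baaabbaa => baabbaa => babbaa => bbaa => baa => ba
  | ababbba => abbba => bba => ba
  | baa => ba
  | abb => b

aa->a; ab->; bb->b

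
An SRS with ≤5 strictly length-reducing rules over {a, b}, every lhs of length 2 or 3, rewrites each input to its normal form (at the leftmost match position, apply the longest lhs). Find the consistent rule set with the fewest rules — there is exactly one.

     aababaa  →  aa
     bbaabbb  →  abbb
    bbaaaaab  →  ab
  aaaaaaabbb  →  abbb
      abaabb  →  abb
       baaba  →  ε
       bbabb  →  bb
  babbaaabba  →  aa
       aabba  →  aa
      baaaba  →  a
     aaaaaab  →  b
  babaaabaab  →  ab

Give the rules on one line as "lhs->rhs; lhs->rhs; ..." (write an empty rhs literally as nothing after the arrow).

aaa->; ba->; baa->; bba->

  | aababaa => aabaa => aa
  | bbaabbb => abbb
  | bbaaaaab => aaaab => ab
  | aaaaaaabbb => aaaabbb => abbb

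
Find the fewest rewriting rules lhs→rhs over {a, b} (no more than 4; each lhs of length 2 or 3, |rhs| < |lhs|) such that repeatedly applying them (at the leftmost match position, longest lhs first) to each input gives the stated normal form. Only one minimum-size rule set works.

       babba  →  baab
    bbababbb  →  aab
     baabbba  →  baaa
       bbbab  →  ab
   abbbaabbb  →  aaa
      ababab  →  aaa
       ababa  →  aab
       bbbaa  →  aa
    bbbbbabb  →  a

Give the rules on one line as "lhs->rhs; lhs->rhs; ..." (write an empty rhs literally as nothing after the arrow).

aba->ab; bb->a; bba->ab; bbb->

  | babba => baab
  | bbababbb => abbabbb => aabbbb => aab
  | baabbba => baaa
  | bbbab => ab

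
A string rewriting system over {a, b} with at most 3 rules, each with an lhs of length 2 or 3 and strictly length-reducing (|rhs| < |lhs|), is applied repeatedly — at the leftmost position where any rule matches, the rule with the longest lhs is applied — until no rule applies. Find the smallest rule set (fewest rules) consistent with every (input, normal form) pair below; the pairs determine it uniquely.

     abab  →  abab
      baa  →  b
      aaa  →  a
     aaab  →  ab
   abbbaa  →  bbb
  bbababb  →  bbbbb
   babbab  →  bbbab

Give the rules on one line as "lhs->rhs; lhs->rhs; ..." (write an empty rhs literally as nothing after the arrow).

aa->; abb->bb

  | abab
  | baa => b
  | aaa => a
  | aaab => ab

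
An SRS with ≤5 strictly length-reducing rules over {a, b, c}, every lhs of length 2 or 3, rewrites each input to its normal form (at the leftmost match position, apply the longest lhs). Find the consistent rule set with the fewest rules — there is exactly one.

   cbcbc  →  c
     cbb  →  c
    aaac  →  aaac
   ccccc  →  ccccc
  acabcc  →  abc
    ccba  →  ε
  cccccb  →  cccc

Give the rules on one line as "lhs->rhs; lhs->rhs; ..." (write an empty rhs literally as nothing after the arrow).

  | cbcbc => cbc => c
  | cbb => c
  | aaac
  | ccccc

bcc->bc; ca->; cb->; cbb->c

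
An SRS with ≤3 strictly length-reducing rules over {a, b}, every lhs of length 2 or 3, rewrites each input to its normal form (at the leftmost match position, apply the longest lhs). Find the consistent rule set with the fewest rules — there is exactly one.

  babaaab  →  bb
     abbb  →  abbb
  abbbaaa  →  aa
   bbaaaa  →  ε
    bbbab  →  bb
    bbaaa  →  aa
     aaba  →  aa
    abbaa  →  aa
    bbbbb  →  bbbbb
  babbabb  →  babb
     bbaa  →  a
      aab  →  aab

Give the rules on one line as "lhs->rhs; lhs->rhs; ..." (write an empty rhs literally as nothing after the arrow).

  | babaaab => baaab => bb
  | abbb
  | abbbaaa => abaa => aa
  | bbaaaa => aaa => ε

aaa->; aba->a; bba->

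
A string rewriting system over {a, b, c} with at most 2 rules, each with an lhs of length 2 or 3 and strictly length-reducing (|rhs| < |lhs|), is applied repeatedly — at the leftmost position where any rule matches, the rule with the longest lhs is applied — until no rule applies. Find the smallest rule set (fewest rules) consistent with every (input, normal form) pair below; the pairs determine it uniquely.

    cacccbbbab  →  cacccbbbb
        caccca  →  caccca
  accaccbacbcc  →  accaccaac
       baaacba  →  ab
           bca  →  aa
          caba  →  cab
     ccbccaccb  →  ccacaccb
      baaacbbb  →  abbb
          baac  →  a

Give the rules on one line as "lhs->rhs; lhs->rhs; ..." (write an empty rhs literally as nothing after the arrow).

ba->b; bc->a

  | cacccbbbab => cacccbbbb
  | caccca
  | accaccbacbcc => accaccbcbcc => accaccabcc => accaccaac
  | baaacba => baacba => bacba => bcba => aba => ab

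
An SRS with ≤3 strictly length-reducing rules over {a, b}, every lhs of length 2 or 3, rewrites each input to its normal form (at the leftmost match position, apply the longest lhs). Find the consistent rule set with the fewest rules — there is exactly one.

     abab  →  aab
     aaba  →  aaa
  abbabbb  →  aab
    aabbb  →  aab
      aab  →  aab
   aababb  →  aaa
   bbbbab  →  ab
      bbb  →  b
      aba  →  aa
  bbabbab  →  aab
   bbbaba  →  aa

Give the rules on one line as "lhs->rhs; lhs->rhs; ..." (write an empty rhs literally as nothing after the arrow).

  | abab => aab
  | aaba => aaa
  | abbabbb => aabbb => aab
  | aabbb => aab

ba->a; bb->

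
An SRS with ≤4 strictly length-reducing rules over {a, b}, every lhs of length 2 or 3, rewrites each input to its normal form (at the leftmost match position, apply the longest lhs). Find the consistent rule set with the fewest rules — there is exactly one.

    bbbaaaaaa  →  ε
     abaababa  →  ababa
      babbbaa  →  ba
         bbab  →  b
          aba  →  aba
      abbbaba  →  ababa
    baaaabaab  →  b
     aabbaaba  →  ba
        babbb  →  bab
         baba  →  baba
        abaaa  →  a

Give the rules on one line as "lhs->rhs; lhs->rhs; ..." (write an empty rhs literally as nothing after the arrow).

  | bbbaaaaaa => baaaaaa => bbaaaa => bbaaa => bbaa => bba => bb => ε
  | abaababa => abbbaba => ababa
  | babbbaa => babaa => babb => ba
  | bbab => bbb => b

aa->b; bb->; bba->bb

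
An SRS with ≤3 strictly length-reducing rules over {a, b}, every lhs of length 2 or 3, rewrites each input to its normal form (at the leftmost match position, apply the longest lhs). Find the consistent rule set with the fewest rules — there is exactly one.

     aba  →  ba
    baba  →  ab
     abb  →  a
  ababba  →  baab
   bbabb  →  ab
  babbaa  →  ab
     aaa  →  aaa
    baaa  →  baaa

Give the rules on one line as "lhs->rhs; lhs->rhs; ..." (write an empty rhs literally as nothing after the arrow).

aba->ba; bb->; bba->ab

  | aba => ba
  | baba => bba => ab
  | abb => a
  | ababba => babba => baab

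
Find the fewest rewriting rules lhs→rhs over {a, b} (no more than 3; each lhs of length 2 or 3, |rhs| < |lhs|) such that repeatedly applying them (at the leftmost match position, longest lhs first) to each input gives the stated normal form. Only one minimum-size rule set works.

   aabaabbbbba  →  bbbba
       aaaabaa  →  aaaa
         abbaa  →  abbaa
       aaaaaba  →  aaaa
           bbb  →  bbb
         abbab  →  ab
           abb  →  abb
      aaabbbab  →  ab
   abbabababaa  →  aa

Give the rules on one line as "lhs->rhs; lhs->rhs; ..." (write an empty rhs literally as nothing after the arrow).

  | aabaabbbbba => aabbbbba => bbbba
  | aaaabaa => aaaa
  | abbaa
  | aaaaaba => aaaa

aab->; bab->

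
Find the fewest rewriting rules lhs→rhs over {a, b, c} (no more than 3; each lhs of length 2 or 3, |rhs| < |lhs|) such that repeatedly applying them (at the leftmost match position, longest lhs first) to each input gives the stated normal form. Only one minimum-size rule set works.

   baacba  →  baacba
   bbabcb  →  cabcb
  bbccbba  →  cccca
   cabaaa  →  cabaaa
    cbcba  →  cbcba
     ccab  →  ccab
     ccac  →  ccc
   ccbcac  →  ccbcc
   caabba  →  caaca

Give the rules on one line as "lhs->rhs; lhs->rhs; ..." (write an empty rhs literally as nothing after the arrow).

bb->c; cac->cc

  | baacba
  | bbabcb => cabcb
  | bbccbba => cccbba => cccca
  | cabaaa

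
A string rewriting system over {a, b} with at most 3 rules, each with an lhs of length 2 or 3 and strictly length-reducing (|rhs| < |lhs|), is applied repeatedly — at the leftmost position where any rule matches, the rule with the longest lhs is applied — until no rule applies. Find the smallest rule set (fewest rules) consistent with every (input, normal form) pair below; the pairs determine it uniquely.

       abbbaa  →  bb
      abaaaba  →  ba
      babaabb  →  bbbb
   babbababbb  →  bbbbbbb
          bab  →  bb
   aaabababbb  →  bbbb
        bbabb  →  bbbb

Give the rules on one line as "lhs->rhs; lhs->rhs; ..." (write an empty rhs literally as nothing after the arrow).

aa->; abb->b; bab->bb

  | abbbaa => bbaa => bb
  | abaaaba => ababa => abba => ba
  | babaabb => bbaabb => bbbb
  | babbababbb => bbbababbb => bbbbabbb => bbbbbbb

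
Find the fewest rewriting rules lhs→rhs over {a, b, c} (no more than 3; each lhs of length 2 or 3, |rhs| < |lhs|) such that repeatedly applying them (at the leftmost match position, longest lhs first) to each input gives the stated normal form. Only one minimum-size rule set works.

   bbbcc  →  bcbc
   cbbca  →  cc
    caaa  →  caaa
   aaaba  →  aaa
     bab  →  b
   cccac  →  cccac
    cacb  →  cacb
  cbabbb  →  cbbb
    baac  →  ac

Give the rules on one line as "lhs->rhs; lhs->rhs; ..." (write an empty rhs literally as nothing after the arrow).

ba->; bbc->cb

  | bbbcc => bcbc
  | cbbca => ccba => cc
  | caaa
  | aaaba => aaa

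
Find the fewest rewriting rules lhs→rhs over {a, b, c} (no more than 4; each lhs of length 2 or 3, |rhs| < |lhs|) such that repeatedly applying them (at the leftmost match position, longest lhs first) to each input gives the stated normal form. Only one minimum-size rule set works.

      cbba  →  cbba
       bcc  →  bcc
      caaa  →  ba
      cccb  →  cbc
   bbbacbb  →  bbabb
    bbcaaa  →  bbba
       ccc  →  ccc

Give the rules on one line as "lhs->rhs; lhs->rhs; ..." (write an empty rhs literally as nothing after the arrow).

  | cbba
  | bcc
  | caaa => ba
  | cccb => cbc

bac->a; caa->b; ccb->bc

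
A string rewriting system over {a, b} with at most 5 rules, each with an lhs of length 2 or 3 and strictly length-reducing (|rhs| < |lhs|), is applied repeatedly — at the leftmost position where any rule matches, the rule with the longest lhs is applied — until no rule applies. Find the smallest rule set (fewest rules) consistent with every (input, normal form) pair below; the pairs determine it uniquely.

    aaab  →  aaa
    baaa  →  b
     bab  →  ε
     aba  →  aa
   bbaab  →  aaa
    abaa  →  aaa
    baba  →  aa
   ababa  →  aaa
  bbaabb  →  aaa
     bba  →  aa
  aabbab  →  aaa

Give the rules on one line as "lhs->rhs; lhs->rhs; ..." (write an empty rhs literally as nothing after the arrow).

ab->a; ba->b; bb->; bba->aa

  | aaab => aaa
  | baaa => baa => ba => b
  | bab => bb => ε
  | aba => aa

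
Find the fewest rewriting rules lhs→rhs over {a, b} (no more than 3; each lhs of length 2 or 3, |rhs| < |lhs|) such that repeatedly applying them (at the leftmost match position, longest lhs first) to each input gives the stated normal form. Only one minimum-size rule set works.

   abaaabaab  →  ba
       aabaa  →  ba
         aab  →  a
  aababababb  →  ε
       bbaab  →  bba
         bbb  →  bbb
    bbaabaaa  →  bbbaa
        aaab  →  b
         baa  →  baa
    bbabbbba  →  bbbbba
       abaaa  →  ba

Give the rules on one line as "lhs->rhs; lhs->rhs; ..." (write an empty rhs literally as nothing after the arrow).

aaa->ba; ab->

  | abaaabaab => aaabaab => babaab => baab => ba
  | aabaa => aaa => ba
  | aab => a
  | aababababb => aabababb => aababb => aabb => ab => ε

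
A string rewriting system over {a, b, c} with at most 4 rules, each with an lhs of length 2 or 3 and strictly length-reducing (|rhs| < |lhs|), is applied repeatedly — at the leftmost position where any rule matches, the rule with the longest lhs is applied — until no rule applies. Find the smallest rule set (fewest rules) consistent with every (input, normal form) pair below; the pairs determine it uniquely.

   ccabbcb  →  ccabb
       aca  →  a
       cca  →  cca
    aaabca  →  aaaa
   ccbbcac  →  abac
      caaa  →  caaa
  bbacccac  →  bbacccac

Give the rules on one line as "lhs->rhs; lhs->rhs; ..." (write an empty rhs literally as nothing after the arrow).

aca->a; bc->; ccb->ab

  | ccabbcb => ccabb
  | aca => a
  | cca
  | aaabca => aaaa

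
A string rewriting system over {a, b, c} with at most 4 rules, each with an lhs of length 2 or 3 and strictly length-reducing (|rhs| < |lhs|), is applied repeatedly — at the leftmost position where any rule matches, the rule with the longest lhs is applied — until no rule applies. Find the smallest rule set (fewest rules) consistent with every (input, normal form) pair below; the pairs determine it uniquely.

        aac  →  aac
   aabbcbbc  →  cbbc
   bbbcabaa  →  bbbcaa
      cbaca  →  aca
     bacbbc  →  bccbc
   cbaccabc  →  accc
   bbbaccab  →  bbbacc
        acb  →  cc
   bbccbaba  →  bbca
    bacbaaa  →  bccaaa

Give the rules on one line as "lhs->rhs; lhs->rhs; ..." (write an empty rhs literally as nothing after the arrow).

ab->; acb->cc; cba->a

  | aac
  | aabbcbbc => abcbbc => cbbc
  | bbbcabaa => bbbcaa
  | cbaca => aca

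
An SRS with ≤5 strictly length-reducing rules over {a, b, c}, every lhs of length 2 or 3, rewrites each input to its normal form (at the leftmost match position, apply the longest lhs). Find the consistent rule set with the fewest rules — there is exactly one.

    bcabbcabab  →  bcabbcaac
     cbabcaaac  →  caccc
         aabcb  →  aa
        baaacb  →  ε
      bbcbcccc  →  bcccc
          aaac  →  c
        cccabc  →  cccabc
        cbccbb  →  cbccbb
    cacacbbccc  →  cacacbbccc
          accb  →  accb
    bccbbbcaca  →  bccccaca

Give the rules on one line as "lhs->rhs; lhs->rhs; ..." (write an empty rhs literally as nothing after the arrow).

aaa->; bab->ac; bbb->c; bcb->

  | bcabbcabab => bcabbcaac
  | cbabcaaac => caccaaac => caccc
  | aabcb => aa
  | baaacb => bcb => ε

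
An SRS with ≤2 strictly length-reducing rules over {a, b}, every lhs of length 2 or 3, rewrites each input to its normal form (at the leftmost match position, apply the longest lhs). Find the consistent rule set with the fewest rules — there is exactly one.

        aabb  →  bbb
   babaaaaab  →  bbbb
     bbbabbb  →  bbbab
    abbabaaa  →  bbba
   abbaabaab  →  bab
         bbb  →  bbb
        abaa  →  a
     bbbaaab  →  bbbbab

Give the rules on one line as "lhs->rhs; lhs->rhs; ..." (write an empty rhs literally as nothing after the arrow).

aa->b; abb->a

  | aabb => bbb
  | babaaaaab => babbaaab => baaaab => bbaab => bbbb
  | bbbabbb => bbbab
  | abbabaaa => aabaaa => bbaaa => bbba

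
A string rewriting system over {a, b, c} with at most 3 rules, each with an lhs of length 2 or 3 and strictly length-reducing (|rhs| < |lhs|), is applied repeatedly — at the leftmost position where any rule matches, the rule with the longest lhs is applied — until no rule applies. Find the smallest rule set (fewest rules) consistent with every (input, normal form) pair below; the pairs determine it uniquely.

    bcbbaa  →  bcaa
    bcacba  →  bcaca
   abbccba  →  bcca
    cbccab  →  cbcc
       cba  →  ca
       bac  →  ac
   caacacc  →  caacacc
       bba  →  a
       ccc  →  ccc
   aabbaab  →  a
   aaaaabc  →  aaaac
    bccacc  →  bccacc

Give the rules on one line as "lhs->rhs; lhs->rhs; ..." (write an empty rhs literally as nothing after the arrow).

  | bcbbaa => bcbaa => bcaa
  | bcacba => bcaca
  | abbccba => bccba => bcca
  | cbccab => cbcc

ab->; ba->a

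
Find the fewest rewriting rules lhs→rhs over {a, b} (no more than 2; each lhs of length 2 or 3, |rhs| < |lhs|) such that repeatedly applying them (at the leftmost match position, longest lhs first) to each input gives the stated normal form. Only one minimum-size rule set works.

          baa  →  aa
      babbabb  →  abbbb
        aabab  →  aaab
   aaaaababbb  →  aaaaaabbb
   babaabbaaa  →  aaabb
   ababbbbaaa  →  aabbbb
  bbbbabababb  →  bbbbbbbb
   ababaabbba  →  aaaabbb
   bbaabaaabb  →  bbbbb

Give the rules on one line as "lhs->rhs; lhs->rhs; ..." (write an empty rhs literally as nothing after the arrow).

ba->a; bba->bb

  | baa => aa
  | babbabb => abbabb => abbbb
  | aabab => aaab
  | aaaaababbb => aaaaaabbb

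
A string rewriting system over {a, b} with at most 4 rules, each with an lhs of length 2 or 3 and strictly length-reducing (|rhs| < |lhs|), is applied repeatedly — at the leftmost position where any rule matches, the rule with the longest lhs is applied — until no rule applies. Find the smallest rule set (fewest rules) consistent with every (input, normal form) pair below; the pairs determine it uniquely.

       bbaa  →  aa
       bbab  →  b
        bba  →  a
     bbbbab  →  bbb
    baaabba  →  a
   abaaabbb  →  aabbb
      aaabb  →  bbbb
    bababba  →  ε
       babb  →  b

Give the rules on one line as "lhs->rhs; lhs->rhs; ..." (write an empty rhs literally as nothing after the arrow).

aaa->bb; aba->; ba->a; bab->

  | bbaa => baa => aa
  | bbab => b
  | bba => ba => a
  | bbbbab => bbb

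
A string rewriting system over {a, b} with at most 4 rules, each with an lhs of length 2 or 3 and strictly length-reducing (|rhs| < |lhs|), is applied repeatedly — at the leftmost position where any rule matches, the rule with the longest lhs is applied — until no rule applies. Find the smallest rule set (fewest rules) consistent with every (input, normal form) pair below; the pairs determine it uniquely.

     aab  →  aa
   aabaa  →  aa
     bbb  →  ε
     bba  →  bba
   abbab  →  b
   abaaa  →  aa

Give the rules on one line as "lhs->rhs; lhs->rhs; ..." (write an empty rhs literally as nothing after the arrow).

ab->a; aba->; bbb->

  | aab => aa
  | aabaa => aa
  | bbb => ε
  | bba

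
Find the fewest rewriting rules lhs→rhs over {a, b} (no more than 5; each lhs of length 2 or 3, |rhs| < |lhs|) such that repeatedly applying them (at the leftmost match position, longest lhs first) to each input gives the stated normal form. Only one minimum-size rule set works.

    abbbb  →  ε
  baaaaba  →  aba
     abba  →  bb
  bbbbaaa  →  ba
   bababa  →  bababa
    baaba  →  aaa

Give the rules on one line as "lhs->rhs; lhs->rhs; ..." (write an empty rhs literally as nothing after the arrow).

abb->ba; baa->bb; bba->; bbb->aa

  | abbbb => babb => bba => ε
  | baaaaba => bbaaba => aba
  | abba => baa => bb
  | bbbbaaa => aabaaa => aabba => abaa => abb => ba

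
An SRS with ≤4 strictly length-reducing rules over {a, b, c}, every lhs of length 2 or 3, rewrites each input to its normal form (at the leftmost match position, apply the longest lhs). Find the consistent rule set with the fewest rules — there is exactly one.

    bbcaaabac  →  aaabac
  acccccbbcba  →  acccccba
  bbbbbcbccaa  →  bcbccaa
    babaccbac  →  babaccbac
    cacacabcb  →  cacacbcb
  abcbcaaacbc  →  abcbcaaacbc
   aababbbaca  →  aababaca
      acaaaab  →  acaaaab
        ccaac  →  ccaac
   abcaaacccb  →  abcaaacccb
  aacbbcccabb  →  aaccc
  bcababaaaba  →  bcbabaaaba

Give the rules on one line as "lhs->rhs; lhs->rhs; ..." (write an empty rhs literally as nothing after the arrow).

  | bbcaaabac => aaabac
  | acccccbbcba => acccccba
  | bbbbbcbccaa => bbbcbccaa => bcbccaa
  | babaccbac

bb->; bbc->; cab->cb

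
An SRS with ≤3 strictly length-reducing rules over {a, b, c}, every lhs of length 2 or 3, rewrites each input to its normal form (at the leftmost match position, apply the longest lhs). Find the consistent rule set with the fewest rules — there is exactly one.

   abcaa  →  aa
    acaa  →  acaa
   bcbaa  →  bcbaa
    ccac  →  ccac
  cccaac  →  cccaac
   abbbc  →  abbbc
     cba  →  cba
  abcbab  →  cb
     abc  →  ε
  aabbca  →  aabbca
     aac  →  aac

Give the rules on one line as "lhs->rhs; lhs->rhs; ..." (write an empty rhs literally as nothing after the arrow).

  | abcaa => aa
  | acaa
  | bcbaa
  | ccac

abc->; bab->cb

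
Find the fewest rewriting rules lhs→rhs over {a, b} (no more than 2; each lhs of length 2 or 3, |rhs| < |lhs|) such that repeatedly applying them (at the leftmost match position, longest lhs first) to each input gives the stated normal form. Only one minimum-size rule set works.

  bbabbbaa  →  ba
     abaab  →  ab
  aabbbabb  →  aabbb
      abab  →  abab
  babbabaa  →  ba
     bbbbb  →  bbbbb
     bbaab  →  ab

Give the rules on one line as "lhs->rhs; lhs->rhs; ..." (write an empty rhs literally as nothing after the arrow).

  | bbabbbaa => bbbaa => ba
  | abaab => ab
  | aabbbabb => aabbb
  | abab

baa->; bba->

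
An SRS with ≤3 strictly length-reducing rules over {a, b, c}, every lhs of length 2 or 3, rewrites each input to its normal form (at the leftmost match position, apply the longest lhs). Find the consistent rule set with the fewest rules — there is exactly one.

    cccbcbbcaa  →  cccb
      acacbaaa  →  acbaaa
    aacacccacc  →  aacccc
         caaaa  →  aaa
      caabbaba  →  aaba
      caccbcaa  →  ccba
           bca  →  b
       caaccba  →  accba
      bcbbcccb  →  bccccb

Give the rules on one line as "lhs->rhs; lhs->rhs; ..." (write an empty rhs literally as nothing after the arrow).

bb->; ca->

  | cccbcbbcaa => cccbccaa => cccbca => cccb
  | acacbaaa => acbaaa
  | aacacccacc => aacccacc => aacccc
  | caaaa => aaa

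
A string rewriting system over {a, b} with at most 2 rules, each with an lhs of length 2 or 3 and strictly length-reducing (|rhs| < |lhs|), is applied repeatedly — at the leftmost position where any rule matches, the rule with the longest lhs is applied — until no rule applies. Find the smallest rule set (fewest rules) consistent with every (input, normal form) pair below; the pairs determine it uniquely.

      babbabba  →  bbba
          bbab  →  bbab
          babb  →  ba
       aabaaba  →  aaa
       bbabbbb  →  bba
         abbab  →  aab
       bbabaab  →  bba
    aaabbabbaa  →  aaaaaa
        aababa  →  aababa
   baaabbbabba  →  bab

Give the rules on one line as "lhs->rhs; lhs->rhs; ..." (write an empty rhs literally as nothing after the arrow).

abb->a; baa->b

  | babbabba => baabba => bbba
  | bbab
  | babb => ba
  | aabaaba => aabba => aaa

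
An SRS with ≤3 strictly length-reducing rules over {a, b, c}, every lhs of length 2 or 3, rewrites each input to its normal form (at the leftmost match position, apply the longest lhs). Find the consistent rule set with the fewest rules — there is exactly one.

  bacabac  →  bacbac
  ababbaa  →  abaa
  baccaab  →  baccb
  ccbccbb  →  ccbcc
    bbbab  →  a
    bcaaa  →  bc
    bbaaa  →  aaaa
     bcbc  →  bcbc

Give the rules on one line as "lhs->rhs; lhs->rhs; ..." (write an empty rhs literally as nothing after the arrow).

bab->; bb->a; ca->c

  | bacabac => bacbac
  | ababbaa => abaa
  | baccaab => baccab => baccb
  | ccbccbb => ccbcca => ccbcc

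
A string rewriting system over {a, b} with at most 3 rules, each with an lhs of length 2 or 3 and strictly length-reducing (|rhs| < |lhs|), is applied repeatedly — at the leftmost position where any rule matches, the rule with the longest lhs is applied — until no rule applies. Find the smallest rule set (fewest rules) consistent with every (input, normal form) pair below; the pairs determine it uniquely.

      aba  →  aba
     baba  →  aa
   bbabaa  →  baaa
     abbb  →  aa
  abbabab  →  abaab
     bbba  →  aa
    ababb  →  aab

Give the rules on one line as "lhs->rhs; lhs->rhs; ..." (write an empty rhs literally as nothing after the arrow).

  | aba
  | baba => aa
  | bbabaa => baaa
  | abbb => aa

bab->a; bbb->a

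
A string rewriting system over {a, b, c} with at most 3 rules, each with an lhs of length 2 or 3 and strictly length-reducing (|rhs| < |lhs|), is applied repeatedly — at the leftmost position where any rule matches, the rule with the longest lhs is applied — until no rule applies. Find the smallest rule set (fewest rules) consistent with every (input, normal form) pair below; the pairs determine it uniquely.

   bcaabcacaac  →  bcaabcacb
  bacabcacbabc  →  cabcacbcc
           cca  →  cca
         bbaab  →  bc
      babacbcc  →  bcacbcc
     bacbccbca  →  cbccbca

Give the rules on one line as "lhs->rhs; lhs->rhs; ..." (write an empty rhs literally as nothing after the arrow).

aac->b; ba->; bab->bc

  | bcaabcacaac => bcaabcacb
  | bacabcacbabc => cabcacbabc => cabcacbcc
  | cca
  | bbaab => bab => bc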